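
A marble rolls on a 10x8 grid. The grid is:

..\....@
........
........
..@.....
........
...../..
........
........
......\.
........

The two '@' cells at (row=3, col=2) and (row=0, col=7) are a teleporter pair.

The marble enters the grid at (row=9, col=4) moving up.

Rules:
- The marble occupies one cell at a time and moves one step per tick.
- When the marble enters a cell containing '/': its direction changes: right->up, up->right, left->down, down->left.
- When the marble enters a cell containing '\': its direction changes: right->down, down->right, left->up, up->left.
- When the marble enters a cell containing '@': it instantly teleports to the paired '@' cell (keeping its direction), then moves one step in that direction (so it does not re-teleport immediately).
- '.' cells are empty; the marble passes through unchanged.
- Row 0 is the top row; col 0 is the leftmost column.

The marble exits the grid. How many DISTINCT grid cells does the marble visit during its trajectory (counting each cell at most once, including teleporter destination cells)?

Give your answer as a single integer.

Answer: 10

Derivation:
Step 1: enter (9,4), '.' pass, move up to (8,4)
Step 2: enter (8,4), '.' pass, move up to (7,4)
Step 3: enter (7,4), '.' pass, move up to (6,4)
Step 4: enter (6,4), '.' pass, move up to (5,4)
Step 5: enter (5,4), '.' pass, move up to (4,4)
Step 6: enter (4,4), '.' pass, move up to (3,4)
Step 7: enter (3,4), '.' pass, move up to (2,4)
Step 8: enter (2,4), '.' pass, move up to (1,4)
Step 9: enter (1,4), '.' pass, move up to (0,4)
Step 10: enter (0,4), '.' pass, move up to (-1,4)
Step 11: at (-1,4) — EXIT via top edge, pos 4
Distinct cells visited: 10 (path length 10)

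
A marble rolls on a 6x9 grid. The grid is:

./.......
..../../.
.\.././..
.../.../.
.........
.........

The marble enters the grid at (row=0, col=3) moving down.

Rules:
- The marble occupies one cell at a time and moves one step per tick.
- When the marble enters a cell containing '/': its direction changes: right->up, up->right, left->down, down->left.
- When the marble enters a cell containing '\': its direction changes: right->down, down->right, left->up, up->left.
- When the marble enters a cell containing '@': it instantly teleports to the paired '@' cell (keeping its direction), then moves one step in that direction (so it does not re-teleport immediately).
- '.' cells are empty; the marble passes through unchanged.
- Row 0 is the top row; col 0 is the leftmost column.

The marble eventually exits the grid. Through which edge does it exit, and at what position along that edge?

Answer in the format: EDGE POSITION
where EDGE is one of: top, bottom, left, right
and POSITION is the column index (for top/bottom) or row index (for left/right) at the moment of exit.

Step 1: enter (0,3), '.' pass, move down to (1,3)
Step 2: enter (1,3), '.' pass, move down to (2,3)
Step 3: enter (2,3), '.' pass, move down to (3,3)
Step 4: enter (3,3), '/' deflects down->left, move left to (3,2)
Step 5: enter (3,2), '.' pass, move left to (3,1)
Step 6: enter (3,1), '.' pass, move left to (3,0)
Step 7: enter (3,0), '.' pass, move left to (3,-1)
Step 8: at (3,-1) — EXIT via left edge, pos 3

Answer: left 3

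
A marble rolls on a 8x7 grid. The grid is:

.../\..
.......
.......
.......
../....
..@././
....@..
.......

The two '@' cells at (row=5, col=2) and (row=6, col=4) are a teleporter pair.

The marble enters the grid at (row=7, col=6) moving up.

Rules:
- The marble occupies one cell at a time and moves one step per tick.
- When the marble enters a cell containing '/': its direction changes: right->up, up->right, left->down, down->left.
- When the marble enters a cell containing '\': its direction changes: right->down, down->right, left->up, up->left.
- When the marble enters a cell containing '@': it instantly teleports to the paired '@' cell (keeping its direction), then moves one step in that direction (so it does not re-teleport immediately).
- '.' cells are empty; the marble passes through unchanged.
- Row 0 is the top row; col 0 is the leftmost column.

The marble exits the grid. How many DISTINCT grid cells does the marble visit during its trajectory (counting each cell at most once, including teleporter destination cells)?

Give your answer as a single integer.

Step 1: enter (7,6), '.' pass, move up to (6,6)
Step 2: enter (6,6), '.' pass, move up to (5,6)
Step 3: enter (5,6), '/' deflects up->right, move right to (5,7)
Step 4: at (5,7) — EXIT via right edge, pos 5
Distinct cells visited: 3 (path length 3)

Answer: 3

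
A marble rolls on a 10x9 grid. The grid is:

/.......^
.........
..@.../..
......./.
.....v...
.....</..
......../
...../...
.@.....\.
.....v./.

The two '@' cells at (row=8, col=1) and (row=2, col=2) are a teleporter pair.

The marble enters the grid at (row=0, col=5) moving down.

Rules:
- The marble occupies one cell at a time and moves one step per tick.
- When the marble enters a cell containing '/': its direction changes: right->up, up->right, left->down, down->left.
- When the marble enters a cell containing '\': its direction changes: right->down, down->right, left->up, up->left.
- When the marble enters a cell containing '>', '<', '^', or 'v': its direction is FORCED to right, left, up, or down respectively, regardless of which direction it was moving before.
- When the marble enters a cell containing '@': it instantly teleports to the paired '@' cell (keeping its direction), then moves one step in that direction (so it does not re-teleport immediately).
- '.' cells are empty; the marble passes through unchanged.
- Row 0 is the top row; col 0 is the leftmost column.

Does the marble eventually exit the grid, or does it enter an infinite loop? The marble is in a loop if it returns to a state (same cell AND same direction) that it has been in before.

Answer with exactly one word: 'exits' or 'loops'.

Step 1: enter (0,5), '.' pass, move down to (1,5)
Step 2: enter (1,5), '.' pass, move down to (2,5)
Step 3: enter (2,5), '.' pass, move down to (3,5)
Step 4: enter (3,5), '.' pass, move down to (4,5)
Step 5: enter (4,5), 'v' forces down->down, move down to (5,5)
Step 6: enter (5,5), '<' forces down->left, move left to (5,4)
Step 7: enter (5,4), '.' pass, move left to (5,3)
Step 8: enter (5,3), '.' pass, move left to (5,2)
Step 9: enter (5,2), '.' pass, move left to (5,1)
Step 10: enter (5,1), '.' pass, move left to (5,0)
Step 11: enter (5,0), '.' pass, move left to (5,-1)
Step 12: at (5,-1) — EXIT via left edge, pos 5

Answer: exits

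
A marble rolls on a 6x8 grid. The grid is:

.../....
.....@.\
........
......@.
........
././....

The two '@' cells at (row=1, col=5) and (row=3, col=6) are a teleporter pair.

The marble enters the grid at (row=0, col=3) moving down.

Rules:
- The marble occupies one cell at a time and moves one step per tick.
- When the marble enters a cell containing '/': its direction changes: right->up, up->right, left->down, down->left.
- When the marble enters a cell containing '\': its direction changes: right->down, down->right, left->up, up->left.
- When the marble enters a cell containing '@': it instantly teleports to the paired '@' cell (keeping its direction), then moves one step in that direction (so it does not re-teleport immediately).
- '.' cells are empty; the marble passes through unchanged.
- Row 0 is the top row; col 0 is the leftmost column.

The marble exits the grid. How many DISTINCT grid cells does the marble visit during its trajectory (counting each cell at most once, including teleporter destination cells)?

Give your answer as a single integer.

Answer: 4

Derivation:
Step 1: enter (0,3), '/' deflects down->left, move left to (0,2)
Step 2: enter (0,2), '.' pass, move left to (0,1)
Step 3: enter (0,1), '.' pass, move left to (0,0)
Step 4: enter (0,0), '.' pass, move left to (0,-1)
Step 5: at (0,-1) — EXIT via left edge, pos 0
Distinct cells visited: 4 (path length 4)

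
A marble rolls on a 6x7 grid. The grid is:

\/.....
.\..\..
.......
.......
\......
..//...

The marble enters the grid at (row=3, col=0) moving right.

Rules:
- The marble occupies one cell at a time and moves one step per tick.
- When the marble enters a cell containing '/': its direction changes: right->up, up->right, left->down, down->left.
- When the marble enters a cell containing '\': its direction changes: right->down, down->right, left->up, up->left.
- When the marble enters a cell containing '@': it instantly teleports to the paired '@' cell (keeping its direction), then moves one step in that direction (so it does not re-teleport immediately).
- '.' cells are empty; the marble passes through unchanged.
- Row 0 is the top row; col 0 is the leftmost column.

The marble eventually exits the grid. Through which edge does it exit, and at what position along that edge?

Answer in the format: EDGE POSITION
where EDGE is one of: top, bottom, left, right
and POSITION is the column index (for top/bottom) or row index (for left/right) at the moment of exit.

Answer: right 3

Derivation:
Step 1: enter (3,0), '.' pass, move right to (3,1)
Step 2: enter (3,1), '.' pass, move right to (3,2)
Step 3: enter (3,2), '.' pass, move right to (3,3)
Step 4: enter (3,3), '.' pass, move right to (3,4)
Step 5: enter (3,4), '.' pass, move right to (3,5)
Step 6: enter (3,5), '.' pass, move right to (3,6)
Step 7: enter (3,6), '.' pass, move right to (3,7)
Step 8: at (3,7) — EXIT via right edge, pos 3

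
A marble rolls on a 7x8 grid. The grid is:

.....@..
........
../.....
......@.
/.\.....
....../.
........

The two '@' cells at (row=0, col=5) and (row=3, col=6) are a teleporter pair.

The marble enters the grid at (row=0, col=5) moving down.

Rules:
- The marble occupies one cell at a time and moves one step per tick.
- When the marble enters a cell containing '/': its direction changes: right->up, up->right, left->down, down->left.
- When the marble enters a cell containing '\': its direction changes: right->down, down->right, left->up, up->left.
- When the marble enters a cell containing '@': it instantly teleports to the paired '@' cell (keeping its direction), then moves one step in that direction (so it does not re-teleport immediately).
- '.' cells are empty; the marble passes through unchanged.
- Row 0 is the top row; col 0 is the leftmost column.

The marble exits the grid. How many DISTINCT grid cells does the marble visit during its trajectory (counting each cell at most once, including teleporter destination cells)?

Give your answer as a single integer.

Step 1: enter (0,5), '@' teleport (0,5)->(3,6), also enter (3,6), move down to (4,6)
Step 2: enter (4,6), '.' pass, move down to (5,6)
Step 3: enter (5,6), '/' deflects down->left, move left to (5,5)
Step 4: enter (5,5), '.' pass, move left to (5,4)
Step 5: enter (5,4), '.' pass, move left to (5,3)
Step 6: enter (5,3), '.' pass, move left to (5,2)
Step 7: enter (5,2), '.' pass, move left to (5,1)
Step 8: enter (5,1), '.' pass, move left to (5,0)
Step 9: enter (5,0), '.' pass, move left to (5,-1)
Step 10: at (5,-1) — EXIT via left edge, pos 5
Distinct cells visited: 10 (path length 10)

Answer: 10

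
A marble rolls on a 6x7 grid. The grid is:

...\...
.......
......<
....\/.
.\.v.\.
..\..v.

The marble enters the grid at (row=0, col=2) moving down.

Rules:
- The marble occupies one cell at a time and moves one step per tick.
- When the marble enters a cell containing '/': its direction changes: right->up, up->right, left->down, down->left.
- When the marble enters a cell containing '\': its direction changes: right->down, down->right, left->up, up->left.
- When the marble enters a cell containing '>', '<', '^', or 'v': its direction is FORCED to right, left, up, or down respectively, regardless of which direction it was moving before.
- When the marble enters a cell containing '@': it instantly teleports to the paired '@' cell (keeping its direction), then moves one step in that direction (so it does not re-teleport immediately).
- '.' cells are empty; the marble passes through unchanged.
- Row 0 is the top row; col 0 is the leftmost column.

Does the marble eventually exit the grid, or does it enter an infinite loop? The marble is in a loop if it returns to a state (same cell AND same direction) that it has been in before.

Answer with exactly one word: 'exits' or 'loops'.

Step 1: enter (0,2), '.' pass, move down to (1,2)
Step 2: enter (1,2), '.' pass, move down to (2,2)
Step 3: enter (2,2), '.' pass, move down to (3,2)
Step 4: enter (3,2), '.' pass, move down to (4,2)
Step 5: enter (4,2), '.' pass, move down to (5,2)
Step 6: enter (5,2), '\' deflects down->right, move right to (5,3)
Step 7: enter (5,3), '.' pass, move right to (5,4)
Step 8: enter (5,4), '.' pass, move right to (5,5)
Step 9: enter (5,5), 'v' forces right->down, move down to (6,5)
Step 10: at (6,5) — EXIT via bottom edge, pos 5

Answer: exits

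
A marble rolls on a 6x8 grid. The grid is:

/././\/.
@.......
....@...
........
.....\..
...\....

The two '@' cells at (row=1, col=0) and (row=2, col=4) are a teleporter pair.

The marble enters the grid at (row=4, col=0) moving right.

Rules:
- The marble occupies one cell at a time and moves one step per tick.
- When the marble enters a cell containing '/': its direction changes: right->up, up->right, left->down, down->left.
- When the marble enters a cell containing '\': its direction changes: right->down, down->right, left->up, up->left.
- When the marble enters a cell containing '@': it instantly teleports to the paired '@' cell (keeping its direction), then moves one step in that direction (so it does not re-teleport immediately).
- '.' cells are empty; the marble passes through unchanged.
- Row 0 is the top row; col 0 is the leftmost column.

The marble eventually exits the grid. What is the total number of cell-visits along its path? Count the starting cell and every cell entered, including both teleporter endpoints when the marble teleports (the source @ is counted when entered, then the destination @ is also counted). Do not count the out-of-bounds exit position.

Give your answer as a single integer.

Step 1: enter (4,0), '.' pass, move right to (4,1)
Step 2: enter (4,1), '.' pass, move right to (4,2)
Step 3: enter (4,2), '.' pass, move right to (4,3)
Step 4: enter (4,3), '.' pass, move right to (4,4)
Step 5: enter (4,4), '.' pass, move right to (4,5)
Step 6: enter (4,5), '\' deflects right->down, move down to (5,5)
Step 7: enter (5,5), '.' pass, move down to (6,5)
Step 8: at (6,5) — EXIT via bottom edge, pos 5
Path length (cell visits): 7

Answer: 7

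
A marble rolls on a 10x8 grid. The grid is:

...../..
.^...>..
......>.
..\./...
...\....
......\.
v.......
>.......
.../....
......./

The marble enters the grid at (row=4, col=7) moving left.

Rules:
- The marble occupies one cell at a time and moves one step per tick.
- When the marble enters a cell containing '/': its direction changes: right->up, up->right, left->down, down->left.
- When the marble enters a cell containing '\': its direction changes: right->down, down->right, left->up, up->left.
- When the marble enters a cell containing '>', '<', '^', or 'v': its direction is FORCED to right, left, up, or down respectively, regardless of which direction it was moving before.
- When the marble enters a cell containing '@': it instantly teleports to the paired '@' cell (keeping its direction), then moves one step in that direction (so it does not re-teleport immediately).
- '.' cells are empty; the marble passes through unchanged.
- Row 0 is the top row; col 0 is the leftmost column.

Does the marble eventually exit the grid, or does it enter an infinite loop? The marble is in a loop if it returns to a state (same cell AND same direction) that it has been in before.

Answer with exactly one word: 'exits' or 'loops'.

Step 1: enter (4,7), '.' pass, move left to (4,6)
Step 2: enter (4,6), '.' pass, move left to (4,5)
Step 3: enter (4,5), '.' pass, move left to (4,4)
Step 4: enter (4,4), '.' pass, move left to (4,3)
Step 5: enter (4,3), '\' deflects left->up, move up to (3,3)
Step 6: enter (3,3), '.' pass, move up to (2,3)
Step 7: enter (2,3), '.' pass, move up to (1,3)
Step 8: enter (1,3), '.' pass, move up to (0,3)
Step 9: enter (0,3), '.' pass, move up to (-1,3)
Step 10: at (-1,3) — EXIT via top edge, pos 3

Answer: exits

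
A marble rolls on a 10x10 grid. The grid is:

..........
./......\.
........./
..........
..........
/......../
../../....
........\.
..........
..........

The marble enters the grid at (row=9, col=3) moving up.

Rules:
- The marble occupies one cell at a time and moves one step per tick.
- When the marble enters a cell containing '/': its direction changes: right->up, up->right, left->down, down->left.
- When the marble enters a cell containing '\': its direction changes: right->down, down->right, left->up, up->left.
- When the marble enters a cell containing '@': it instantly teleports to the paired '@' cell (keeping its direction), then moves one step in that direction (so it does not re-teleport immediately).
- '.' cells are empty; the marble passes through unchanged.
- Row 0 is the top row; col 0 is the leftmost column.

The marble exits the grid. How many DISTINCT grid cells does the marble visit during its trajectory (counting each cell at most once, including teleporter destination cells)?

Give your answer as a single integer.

Answer: 10

Derivation:
Step 1: enter (9,3), '.' pass, move up to (8,3)
Step 2: enter (8,3), '.' pass, move up to (7,3)
Step 3: enter (7,3), '.' pass, move up to (6,3)
Step 4: enter (6,3), '.' pass, move up to (5,3)
Step 5: enter (5,3), '.' pass, move up to (4,3)
Step 6: enter (4,3), '.' pass, move up to (3,3)
Step 7: enter (3,3), '.' pass, move up to (2,3)
Step 8: enter (2,3), '.' pass, move up to (1,3)
Step 9: enter (1,3), '.' pass, move up to (0,3)
Step 10: enter (0,3), '.' pass, move up to (-1,3)
Step 11: at (-1,3) — EXIT via top edge, pos 3
Distinct cells visited: 10 (path length 10)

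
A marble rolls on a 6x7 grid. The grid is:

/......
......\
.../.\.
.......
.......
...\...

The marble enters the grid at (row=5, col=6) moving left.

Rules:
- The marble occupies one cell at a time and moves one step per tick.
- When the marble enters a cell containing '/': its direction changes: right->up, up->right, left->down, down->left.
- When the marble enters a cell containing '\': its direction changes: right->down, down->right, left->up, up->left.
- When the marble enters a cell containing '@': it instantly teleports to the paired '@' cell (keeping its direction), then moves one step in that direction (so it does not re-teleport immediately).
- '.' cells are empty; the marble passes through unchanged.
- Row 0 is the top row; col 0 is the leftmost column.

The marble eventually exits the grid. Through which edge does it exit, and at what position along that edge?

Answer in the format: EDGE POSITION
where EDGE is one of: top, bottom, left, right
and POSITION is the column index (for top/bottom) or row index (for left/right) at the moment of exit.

Step 1: enter (5,6), '.' pass, move left to (5,5)
Step 2: enter (5,5), '.' pass, move left to (5,4)
Step 3: enter (5,4), '.' pass, move left to (5,3)
Step 4: enter (5,3), '\' deflects left->up, move up to (4,3)
Step 5: enter (4,3), '.' pass, move up to (3,3)
Step 6: enter (3,3), '.' pass, move up to (2,3)
Step 7: enter (2,3), '/' deflects up->right, move right to (2,4)
Step 8: enter (2,4), '.' pass, move right to (2,5)
Step 9: enter (2,5), '\' deflects right->down, move down to (3,5)
Step 10: enter (3,5), '.' pass, move down to (4,5)
Step 11: enter (4,5), '.' pass, move down to (5,5)
Step 12: enter (5,5), '.' pass, move down to (6,5)
Step 13: at (6,5) — EXIT via bottom edge, pos 5

Answer: bottom 5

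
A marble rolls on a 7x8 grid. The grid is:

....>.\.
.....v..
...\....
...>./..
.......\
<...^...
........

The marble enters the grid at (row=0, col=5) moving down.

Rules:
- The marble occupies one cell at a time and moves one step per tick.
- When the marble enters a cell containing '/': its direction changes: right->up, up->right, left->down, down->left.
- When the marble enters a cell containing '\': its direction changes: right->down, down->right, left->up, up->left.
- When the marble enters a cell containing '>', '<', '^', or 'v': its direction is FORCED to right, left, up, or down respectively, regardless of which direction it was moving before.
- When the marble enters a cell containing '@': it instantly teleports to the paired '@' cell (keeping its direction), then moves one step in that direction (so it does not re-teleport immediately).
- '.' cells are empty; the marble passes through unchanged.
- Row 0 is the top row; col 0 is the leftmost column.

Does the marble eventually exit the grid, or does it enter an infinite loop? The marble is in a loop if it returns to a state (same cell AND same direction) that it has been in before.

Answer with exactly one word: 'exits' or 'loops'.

Answer: loops

Derivation:
Step 1: enter (0,5), '.' pass, move down to (1,5)
Step 2: enter (1,5), 'v' forces down->down, move down to (2,5)
Step 3: enter (2,5), '.' pass, move down to (3,5)
Step 4: enter (3,5), '/' deflects down->left, move left to (3,4)
Step 5: enter (3,4), '.' pass, move left to (3,3)
Step 6: enter (3,3), '>' forces left->right, move right to (3,4)
Step 7: enter (3,4), '.' pass, move right to (3,5)
Step 8: enter (3,5), '/' deflects right->up, move up to (2,5)
Step 9: enter (2,5), '.' pass, move up to (1,5)
Step 10: enter (1,5), 'v' forces up->down, move down to (2,5)
Step 11: at (2,5) dir=down — LOOP DETECTED (seen before)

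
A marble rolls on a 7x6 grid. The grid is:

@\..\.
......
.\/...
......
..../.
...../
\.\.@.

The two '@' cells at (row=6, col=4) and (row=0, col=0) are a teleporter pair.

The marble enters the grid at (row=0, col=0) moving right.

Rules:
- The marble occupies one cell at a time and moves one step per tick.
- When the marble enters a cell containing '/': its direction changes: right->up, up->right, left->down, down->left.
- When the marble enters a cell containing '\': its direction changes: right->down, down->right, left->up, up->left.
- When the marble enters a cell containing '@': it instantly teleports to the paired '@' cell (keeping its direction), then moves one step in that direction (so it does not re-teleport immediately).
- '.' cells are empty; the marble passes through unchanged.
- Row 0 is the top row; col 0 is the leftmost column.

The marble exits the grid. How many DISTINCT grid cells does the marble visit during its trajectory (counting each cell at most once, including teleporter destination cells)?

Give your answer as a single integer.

Answer: 3

Derivation:
Step 1: enter (0,0), '@' teleport (0,0)->(6,4), also enter (6,4), move right to (6,5)
Step 2: enter (6,5), '.' pass, move right to (6,6)
Step 3: at (6,6) — EXIT via right edge, pos 6
Distinct cells visited: 3 (path length 3)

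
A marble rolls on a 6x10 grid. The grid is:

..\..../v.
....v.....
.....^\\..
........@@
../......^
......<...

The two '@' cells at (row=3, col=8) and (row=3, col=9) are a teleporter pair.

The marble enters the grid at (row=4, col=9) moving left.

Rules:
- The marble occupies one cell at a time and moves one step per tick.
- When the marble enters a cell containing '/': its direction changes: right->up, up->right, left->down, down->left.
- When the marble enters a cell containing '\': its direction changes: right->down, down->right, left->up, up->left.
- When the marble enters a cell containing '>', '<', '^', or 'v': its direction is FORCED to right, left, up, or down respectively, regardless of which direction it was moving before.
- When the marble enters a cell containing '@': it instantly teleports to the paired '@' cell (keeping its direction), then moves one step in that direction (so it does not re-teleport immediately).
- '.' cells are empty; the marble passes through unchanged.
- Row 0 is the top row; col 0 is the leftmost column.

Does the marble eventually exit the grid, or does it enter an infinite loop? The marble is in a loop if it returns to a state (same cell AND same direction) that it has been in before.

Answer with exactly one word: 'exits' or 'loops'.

Answer: loops

Derivation:
Step 1: enter (4,9), '^' forces left->up, move up to (3,9)
Step 2: enter (3,9), '@' teleport (3,9)->(3,8), also enter (3,8), move up to (2,8)
Step 3: enter (2,8), '.' pass, move up to (1,8)
Step 4: enter (1,8), '.' pass, move up to (0,8)
Step 5: enter (0,8), 'v' forces up->down, move down to (1,8)
Step 6: enter (1,8), '.' pass, move down to (2,8)
Step 7: enter (2,8), '.' pass, move down to (3,8)
Step 8: enter (3,8), '@' teleport (3,8)->(3,9), also enter (3,9), move down to (4,9)
Step 9: enter (4,9), '^' forces down->up, move up to (3,9)
Step 10: at (3,9) dir=up — LOOP DETECTED (seen before)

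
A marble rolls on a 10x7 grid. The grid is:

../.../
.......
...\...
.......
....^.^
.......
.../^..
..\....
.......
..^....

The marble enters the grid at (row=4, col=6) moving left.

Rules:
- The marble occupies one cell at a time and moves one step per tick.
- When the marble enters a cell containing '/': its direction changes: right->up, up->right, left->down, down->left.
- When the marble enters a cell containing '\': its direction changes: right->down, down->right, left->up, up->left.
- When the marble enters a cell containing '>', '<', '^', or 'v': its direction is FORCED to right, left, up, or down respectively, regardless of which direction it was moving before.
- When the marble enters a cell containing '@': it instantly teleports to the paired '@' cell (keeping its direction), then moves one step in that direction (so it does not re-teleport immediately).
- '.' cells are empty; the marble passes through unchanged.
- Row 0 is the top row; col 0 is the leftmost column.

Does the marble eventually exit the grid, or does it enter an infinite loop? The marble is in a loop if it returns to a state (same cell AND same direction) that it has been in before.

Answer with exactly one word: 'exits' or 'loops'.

Answer: exits

Derivation:
Step 1: enter (4,6), '^' forces left->up, move up to (3,6)
Step 2: enter (3,6), '.' pass, move up to (2,6)
Step 3: enter (2,6), '.' pass, move up to (1,6)
Step 4: enter (1,6), '.' pass, move up to (0,6)
Step 5: enter (0,6), '/' deflects up->right, move right to (0,7)
Step 6: at (0,7) — EXIT via right edge, pos 0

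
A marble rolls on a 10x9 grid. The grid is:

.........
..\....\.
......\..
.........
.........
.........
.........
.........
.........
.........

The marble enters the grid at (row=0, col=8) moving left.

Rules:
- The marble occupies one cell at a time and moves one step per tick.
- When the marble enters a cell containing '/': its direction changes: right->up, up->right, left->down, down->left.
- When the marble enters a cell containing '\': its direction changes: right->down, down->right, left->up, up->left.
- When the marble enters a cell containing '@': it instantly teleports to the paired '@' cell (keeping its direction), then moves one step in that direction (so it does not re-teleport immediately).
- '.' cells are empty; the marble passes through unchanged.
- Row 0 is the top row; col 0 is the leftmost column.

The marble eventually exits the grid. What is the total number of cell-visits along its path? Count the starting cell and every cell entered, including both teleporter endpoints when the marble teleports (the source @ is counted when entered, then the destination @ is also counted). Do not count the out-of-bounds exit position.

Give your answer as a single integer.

Step 1: enter (0,8), '.' pass, move left to (0,7)
Step 2: enter (0,7), '.' pass, move left to (0,6)
Step 3: enter (0,6), '.' pass, move left to (0,5)
Step 4: enter (0,5), '.' pass, move left to (0,4)
Step 5: enter (0,4), '.' pass, move left to (0,3)
Step 6: enter (0,3), '.' pass, move left to (0,2)
Step 7: enter (0,2), '.' pass, move left to (0,1)
Step 8: enter (0,1), '.' pass, move left to (0,0)
Step 9: enter (0,0), '.' pass, move left to (0,-1)
Step 10: at (0,-1) — EXIT via left edge, pos 0
Path length (cell visits): 9

Answer: 9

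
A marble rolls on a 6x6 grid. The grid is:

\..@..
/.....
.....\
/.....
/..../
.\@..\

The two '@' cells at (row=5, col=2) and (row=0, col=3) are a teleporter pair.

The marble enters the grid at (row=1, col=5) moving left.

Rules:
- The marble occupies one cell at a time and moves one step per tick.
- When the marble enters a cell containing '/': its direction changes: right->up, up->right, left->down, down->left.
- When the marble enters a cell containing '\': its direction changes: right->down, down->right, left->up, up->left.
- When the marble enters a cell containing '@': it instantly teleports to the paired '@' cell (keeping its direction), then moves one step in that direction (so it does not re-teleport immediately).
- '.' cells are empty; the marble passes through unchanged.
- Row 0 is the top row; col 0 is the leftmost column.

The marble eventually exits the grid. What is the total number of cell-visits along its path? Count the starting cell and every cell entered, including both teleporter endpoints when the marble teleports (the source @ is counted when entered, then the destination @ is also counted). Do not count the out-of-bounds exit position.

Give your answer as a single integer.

Answer: 8

Derivation:
Step 1: enter (1,5), '.' pass, move left to (1,4)
Step 2: enter (1,4), '.' pass, move left to (1,3)
Step 3: enter (1,3), '.' pass, move left to (1,2)
Step 4: enter (1,2), '.' pass, move left to (1,1)
Step 5: enter (1,1), '.' pass, move left to (1,0)
Step 6: enter (1,0), '/' deflects left->down, move down to (2,0)
Step 7: enter (2,0), '.' pass, move down to (3,0)
Step 8: enter (3,0), '/' deflects down->left, move left to (3,-1)
Step 9: at (3,-1) — EXIT via left edge, pos 3
Path length (cell visits): 8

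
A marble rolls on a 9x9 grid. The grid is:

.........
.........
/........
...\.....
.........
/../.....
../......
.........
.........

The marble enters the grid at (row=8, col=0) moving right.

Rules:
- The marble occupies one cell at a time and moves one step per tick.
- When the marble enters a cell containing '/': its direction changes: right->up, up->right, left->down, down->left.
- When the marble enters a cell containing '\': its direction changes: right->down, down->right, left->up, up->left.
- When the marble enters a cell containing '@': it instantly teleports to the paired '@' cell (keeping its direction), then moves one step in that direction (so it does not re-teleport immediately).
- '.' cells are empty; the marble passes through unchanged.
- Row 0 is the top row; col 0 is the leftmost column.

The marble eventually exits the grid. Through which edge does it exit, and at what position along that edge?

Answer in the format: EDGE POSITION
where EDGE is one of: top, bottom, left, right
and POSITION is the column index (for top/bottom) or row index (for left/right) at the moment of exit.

Answer: right 8

Derivation:
Step 1: enter (8,0), '.' pass, move right to (8,1)
Step 2: enter (8,1), '.' pass, move right to (8,2)
Step 3: enter (8,2), '.' pass, move right to (8,3)
Step 4: enter (8,3), '.' pass, move right to (8,4)
Step 5: enter (8,4), '.' pass, move right to (8,5)
Step 6: enter (8,5), '.' pass, move right to (8,6)
Step 7: enter (8,6), '.' pass, move right to (8,7)
Step 8: enter (8,7), '.' pass, move right to (8,8)
Step 9: enter (8,8), '.' pass, move right to (8,9)
Step 10: at (8,9) — EXIT via right edge, pos 8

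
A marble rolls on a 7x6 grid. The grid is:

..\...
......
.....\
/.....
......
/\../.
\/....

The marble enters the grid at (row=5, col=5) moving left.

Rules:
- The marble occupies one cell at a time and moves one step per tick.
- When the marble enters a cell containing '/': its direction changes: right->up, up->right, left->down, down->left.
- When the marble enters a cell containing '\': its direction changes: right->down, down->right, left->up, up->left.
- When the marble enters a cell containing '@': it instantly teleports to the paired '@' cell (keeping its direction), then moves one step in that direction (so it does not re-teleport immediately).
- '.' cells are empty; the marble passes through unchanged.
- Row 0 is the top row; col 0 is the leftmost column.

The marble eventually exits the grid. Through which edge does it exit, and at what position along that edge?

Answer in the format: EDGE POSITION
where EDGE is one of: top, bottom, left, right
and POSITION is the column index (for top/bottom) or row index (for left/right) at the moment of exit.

Answer: bottom 4

Derivation:
Step 1: enter (5,5), '.' pass, move left to (5,4)
Step 2: enter (5,4), '/' deflects left->down, move down to (6,4)
Step 3: enter (6,4), '.' pass, move down to (7,4)
Step 4: at (7,4) — EXIT via bottom edge, pos 4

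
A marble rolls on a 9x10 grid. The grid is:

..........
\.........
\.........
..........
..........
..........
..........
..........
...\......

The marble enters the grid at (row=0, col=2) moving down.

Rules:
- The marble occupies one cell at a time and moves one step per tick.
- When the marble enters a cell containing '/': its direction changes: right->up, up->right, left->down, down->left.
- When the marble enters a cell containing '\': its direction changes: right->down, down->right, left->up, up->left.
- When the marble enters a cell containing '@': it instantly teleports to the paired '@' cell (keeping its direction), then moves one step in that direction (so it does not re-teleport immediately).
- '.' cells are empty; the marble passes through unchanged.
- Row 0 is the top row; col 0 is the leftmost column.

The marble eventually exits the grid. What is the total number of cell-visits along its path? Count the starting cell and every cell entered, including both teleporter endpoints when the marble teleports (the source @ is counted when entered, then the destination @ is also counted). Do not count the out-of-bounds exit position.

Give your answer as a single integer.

Answer: 9

Derivation:
Step 1: enter (0,2), '.' pass, move down to (1,2)
Step 2: enter (1,2), '.' pass, move down to (2,2)
Step 3: enter (2,2), '.' pass, move down to (3,2)
Step 4: enter (3,2), '.' pass, move down to (4,2)
Step 5: enter (4,2), '.' pass, move down to (5,2)
Step 6: enter (5,2), '.' pass, move down to (6,2)
Step 7: enter (6,2), '.' pass, move down to (7,2)
Step 8: enter (7,2), '.' pass, move down to (8,2)
Step 9: enter (8,2), '.' pass, move down to (9,2)
Step 10: at (9,2) — EXIT via bottom edge, pos 2
Path length (cell visits): 9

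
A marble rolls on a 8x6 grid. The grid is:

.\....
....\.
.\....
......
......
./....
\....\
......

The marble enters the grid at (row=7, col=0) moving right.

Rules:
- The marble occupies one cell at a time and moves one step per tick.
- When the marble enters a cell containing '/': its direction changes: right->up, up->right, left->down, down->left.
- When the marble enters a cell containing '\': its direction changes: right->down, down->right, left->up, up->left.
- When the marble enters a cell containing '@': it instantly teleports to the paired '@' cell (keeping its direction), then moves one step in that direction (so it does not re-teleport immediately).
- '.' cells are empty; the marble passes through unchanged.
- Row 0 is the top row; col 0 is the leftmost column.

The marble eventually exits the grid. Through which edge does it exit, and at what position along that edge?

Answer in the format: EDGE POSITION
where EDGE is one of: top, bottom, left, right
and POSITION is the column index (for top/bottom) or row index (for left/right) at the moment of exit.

Step 1: enter (7,0), '.' pass, move right to (7,1)
Step 2: enter (7,1), '.' pass, move right to (7,2)
Step 3: enter (7,2), '.' pass, move right to (7,3)
Step 4: enter (7,3), '.' pass, move right to (7,4)
Step 5: enter (7,4), '.' pass, move right to (7,5)
Step 6: enter (7,5), '.' pass, move right to (7,6)
Step 7: at (7,6) — EXIT via right edge, pos 7

Answer: right 7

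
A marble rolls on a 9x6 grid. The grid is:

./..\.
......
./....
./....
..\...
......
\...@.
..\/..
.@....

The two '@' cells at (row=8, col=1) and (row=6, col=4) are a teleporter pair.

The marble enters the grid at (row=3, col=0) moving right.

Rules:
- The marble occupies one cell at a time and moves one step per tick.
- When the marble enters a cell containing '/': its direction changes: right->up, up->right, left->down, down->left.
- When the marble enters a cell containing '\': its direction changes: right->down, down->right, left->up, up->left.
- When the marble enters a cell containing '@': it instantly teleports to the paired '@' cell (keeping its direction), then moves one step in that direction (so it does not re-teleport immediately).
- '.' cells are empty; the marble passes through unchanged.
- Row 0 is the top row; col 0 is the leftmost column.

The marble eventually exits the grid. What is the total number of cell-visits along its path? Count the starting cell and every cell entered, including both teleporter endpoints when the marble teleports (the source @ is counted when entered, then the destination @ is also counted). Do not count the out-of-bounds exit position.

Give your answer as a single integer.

Answer: 7

Derivation:
Step 1: enter (3,0), '.' pass, move right to (3,1)
Step 2: enter (3,1), '/' deflects right->up, move up to (2,1)
Step 3: enter (2,1), '/' deflects up->right, move right to (2,2)
Step 4: enter (2,2), '.' pass, move right to (2,3)
Step 5: enter (2,3), '.' pass, move right to (2,4)
Step 6: enter (2,4), '.' pass, move right to (2,5)
Step 7: enter (2,5), '.' pass, move right to (2,6)
Step 8: at (2,6) — EXIT via right edge, pos 2
Path length (cell visits): 7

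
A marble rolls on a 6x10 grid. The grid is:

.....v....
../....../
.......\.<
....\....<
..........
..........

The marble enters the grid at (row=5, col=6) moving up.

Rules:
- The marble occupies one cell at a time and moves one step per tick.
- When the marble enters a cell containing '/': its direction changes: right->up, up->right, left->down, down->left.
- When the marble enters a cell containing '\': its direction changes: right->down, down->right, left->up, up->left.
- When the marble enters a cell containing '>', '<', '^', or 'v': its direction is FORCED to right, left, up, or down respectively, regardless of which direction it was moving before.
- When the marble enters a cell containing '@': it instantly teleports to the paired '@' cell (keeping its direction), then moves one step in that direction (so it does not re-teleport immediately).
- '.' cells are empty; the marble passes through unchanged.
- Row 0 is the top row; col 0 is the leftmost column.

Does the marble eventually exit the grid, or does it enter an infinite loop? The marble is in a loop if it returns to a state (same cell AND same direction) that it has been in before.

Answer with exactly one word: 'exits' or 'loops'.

Answer: exits

Derivation:
Step 1: enter (5,6), '.' pass, move up to (4,6)
Step 2: enter (4,6), '.' pass, move up to (3,6)
Step 3: enter (3,6), '.' pass, move up to (2,6)
Step 4: enter (2,6), '.' pass, move up to (1,6)
Step 5: enter (1,6), '.' pass, move up to (0,6)
Step 6: enter (0,6), '.' pass, move up to (-1,6)
Step 7: at (-1,6) — EXIT via top edge, pos 6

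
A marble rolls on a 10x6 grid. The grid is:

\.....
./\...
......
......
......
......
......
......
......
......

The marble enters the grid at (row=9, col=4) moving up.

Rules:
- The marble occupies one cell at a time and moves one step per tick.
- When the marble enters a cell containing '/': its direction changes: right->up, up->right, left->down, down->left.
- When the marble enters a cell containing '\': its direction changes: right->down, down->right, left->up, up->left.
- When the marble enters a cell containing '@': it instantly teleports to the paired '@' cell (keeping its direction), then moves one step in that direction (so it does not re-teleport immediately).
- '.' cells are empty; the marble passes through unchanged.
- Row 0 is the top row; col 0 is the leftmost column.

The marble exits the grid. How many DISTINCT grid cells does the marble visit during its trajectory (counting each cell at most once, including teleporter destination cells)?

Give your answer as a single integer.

Answer: 10

Derivation:
Step 1: enter (9,4), '.' pass, move up to (8,4)
Step 2: enter (8,4), '.' pass, move up to (7,4)
Step 3: enter (7,4), '.' pass, move up to (6,4)
Step 4: enter (6,4), '.' pass, move up to (5,4)
Step 5: enter (5,4), '.' pass, move up to (4,4)
Step 6: enter (4,4), '.' pass, move up to (3,4)
Step 7: enter (3,4), '.' pass, move up to (2,4)
Step 8: enter (2,4), '.' pass, move up to (1,4)
Step 9: enter (1,4), '.' pass, move up to (0,4)
Step 10: enter (0,4), '.' pass, move up to (-1,4)
Step 11: at (-1,4) — EXIT via top edge, pos 4
Distinct cells visited: 10 (path length 10)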